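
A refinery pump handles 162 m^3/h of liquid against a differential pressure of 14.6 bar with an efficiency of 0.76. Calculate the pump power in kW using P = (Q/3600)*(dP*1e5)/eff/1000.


Q = 162 / 3600 = 0.045 m^3/s
P = 0.045 * (14.6 * 1e5) / 0.76 / 1000 = 86.45

86.45 kW


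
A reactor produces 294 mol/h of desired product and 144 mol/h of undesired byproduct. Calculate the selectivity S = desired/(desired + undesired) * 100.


Selectivity = desired / (desired + undesired) * 100
Total products = 294 + 144 = 438 mol/h
S = 294 / 438 * 100
= 0.6712 * 100
= 67.12 %

67.12 %


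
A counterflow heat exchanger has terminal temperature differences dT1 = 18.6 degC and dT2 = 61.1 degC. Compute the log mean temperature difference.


LMTD = (dT1 - dT2) / ln(dT1/dT2)
= (18.6 - 61.1) / ln(18.6 / 61.1) = -42.5 / -1.18935 = 35.73

35.73 degC


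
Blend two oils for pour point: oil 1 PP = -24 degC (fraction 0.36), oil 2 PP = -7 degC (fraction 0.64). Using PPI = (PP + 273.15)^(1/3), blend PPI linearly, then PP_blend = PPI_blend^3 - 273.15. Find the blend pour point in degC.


PPI_1 = (-24 + 273.15)^(1/3) = 6.292458
PPI_2 = (-7 + 273.15)^(1/3) = 6.432436
PPI_blend = 0.36 * 6.292458 + 0.64 * 6.432436 = 6.382044
PP_blend = 6.382044^3 - 273.15 = 259.9438 - 273.15 = -13.21

-13.21 degC


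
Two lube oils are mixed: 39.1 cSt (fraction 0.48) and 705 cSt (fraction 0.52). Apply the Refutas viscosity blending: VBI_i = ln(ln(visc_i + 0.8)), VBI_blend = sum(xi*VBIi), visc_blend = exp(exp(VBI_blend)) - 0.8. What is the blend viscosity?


Refutas method: VBN_i = 14.534*ln(ln(visc_i + 0.8)) + 10.975, blended linearly by mass fraction; since VBN is linear in VBI_i = ln(ln(visc_i + 0.8)) and the fractions sum to 1, blend VBI directly: visc = exp(exp(VBI_blend)) - 0.8
VBI_1 = ln(ln(39.1 + 0.8)) = 1.30464
VBI_2 = ln(ln(705 + 0.8)) = 1.88089
VBI_blend = 0.48 * 1.30464 + 0.52 * 1.88089 = 1.60429
visc_blend = exp(exp(1.60429)) - 0.8 = 143.9

143.9 cSt


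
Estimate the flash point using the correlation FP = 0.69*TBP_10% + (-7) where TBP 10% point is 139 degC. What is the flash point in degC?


FP = 0.69 * 139 + (-7) = 88.91

88.91 degC


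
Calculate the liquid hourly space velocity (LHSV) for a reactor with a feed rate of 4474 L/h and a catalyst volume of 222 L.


LHSV = volumetric feed rate / catalyst volume
= 4474 L/h / 222 L
= 20.15 h^-1

20.15 h^-1


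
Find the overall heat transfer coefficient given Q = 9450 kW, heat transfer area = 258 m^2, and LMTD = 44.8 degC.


From Q = U*A*LMTD, U = Q / (A * LMTD)
U = 9450 / (258 * 44.8) = 9450 / 11558.4 = 0.8176

0.8176 kW/(m^2*K)


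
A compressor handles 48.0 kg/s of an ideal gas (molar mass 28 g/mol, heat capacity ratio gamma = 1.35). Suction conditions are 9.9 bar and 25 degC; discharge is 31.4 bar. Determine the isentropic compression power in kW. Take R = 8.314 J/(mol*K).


Isentropic work: W = m*(gamma/(gamma-1))*(R*T1/MW)*((P2/P1)^((gamma-1)/gamma) - 1)
T1 = 25 + 273.15 = 298.15 K
Pressure ratio = 31.4 / 9.9 = 3.17172
Exponent = (1.35 - 1)/1.35 = 0.259259
(P2/P1)^exp - 1 = 3.17172^0.259259 - 1 = 0.348855
W = 48.0 * 1.35 / 0.35 * 8.314 * 298.15 / 28 * 0.348855 = 5718

5718 kW


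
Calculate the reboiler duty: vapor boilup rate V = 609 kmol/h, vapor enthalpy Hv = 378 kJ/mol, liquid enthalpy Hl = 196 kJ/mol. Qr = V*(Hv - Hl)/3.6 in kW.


Qr = 609 * (378 - 196) / 3.6 = 609 * 182 / 3.6 = 30790

30790 kW


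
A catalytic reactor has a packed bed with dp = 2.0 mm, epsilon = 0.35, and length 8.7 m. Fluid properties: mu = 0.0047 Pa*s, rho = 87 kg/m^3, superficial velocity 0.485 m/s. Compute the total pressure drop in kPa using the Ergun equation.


dp = 2.0 mm = 0.002 m
Viscous term = 150*0.0047*0.485*(1-0.35)^2 / (0.002^2*0.35^3) = 842352
Inertial term = 1.75*87*0.485^2*(1-0.35) / (0.002*0.35^3) = 271469
dP/L = 842352 + 271469 = 1113820 Pa/m
dP = 1113820 * 8.7 / 1000 = 9690 kPa

9690 kPa


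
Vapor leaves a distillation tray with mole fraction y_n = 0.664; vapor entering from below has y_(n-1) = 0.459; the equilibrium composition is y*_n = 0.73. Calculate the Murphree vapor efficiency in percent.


Murphree vapor efficiency: EMV = (y_n - y_(n-1)) / (y*_n - y_(n-1)) * 100
EMV = (0.664 - 0.459) / (0.73 - 0.459) * 100 = 0.205 / 0.271 * 100 = 75.65

75.65 %


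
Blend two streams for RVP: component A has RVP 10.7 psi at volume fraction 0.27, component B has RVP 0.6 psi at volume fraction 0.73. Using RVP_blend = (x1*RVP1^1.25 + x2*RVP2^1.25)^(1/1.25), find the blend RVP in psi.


Chevron index: RVP_blend = (sum xi*RVPi^1.25)^(1/1.25)
RVP^1.25 terms: 0.27 * 10.7^1.25 + 0.73 * 0.6^1.25 = 5.61058
RVP_blend = 5.61058^(1/1.25) = 3.974

3.974 psi


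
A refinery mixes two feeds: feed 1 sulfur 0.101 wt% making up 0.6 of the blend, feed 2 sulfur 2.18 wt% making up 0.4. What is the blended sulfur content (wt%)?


Linear sulfur blending: S_blend = x1*S1 + x2*S2
Contribution 1: 0.6 * 0.101 = 0.0606 wt%
Contribution 2: 0.4 * 2.18 = 0.872 wt%
S_blend = 0.0606 + 0.872 = 0.9326

0.9326 wt%


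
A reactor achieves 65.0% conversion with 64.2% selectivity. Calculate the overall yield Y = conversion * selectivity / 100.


Overall yield = conversion (%) * selectivity (%) / 100
Conversion = 65.0%, Selectivity = 64.2%
Y = 65.0 * 64.2 / 100
= 41.73 %

41.73 %


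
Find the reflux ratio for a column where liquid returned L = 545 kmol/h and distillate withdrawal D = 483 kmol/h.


Reflux ratio definition: R = L / D (liquid returned / distillate withdrawn)
L = 545 kmol/h, D = 483 kmol/h
R = 545 / 483 = 1.128

1.128


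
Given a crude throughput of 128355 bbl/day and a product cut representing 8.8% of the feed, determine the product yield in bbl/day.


Crude throughput = 128355 bbl/day
Fraction yield = 8.8%
yield = throughput * fraction / 100
yield = 128355 * 8.8 / 100 = 11295.24

11295.24 bbl/day


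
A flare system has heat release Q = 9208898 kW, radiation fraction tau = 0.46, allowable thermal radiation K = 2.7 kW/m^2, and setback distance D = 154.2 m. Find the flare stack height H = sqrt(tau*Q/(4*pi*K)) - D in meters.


tau*Q/(4*pi*K) = 0.46 * 9208898 / (4 * pi * 2.7) = 124851
sqrt(124851) = 353.343
H = 353.343 - 154.2 = 199.1

199.1 m


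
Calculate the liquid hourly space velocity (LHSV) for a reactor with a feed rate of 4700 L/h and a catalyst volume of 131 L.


LHSV = volumetric feed rate / catalyst volume
= 4700 L/h / 131 L
= 35.88 h^-1

35.88 h^-1


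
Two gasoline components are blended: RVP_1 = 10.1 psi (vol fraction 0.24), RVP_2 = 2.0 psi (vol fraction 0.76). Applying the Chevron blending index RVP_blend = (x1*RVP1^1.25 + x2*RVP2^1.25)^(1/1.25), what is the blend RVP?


Chevron index: RVP_blend = (sum xi*RVPi^1.25)^(1/1.25)
RVP^1.25 terms: 0.24 * 10.1^1.25 + 0.76 * 2.0^1.25 = 6.12888
RVP_blend = 6.12888^(1/1.25) = 4.265

4.265 psi


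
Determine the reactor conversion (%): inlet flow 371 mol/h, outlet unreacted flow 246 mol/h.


X = (F_in - F_out) / F_in * 100
Moles reacted = 371 - 246 = 125
X = 125 / 371 * 100
= 0.3369 * 100
= 33.69 %

33.69 %


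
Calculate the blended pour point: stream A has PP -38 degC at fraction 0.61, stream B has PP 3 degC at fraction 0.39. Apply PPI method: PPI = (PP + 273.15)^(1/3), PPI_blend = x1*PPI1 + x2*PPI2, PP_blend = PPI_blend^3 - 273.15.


PPI_1 = (-38 + 273.15)^(1/3) = 6.172318
PPI_2 = (3 + 273.15)^(1/3) = 6.512009
PPI_blend = 0.61 * 6.172318 + 0.39 * 6.512009 = 6.304797
PP_blend = 6.304797^3 - 273.15 = 250.6186 - 273.15 = -22.53

-22.53 degC


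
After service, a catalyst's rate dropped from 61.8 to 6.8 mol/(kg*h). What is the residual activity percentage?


Activity (%) = (rate_used / rate_fresh) * 100
rate_used = 6.8, rate_fresh = 61.8
= (6.8 / 61.8) * 100
= 0.1100 * 100 = 11.00

11.00 %


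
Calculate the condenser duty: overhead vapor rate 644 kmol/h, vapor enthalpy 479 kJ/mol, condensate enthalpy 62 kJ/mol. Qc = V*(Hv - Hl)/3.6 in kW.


Qc = 644 * (479 - 62) / 3.6 = 644 * 417 / 3.6 = 74600

74600 kW


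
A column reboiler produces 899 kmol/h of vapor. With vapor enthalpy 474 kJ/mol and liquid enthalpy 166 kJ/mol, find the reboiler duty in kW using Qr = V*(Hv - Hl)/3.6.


Qr = 899 * (474 - 166) / 3.6 = 899 * 308 / 3.6 = 76910

76910 kW


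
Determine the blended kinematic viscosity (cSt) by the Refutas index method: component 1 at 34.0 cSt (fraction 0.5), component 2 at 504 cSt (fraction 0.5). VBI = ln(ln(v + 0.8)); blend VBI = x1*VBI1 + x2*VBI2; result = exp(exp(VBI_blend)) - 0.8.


Refutas method: VBN_i = 14.534*ln(ln(visc_i + 0.8)) + 10.975, blended linearly by mass fraction; since VBN is linear in VBI_i = ln(ln(visc_i + 0.8)) and the fractions sum to 1, blend VBI directly: visc = exp(exp(VBI_blend)) - 0.8
VBI_1 = ln(ln(34.0 + 0.8)) = 1.26684
VBI_2 = ln(ln(504 + 0.8)) = 1.82844
VBI_blend = 0.5 * 1.26684 + 0.5 * 1.82844 = 1.54764
visc_blend = exp(exp(1.54764)) - 0.8 = 109.2

109.2 cSt


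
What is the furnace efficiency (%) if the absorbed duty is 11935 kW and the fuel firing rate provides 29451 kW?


Furnace efficiency = Q_absorbed / Q_fuel * 100
= 11935 / 29451 * 100 = 40.52

40.52 %


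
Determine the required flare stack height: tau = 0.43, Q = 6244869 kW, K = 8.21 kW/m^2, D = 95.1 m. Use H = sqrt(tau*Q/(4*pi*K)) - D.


tau*Q/(4*pi*K) = 0.43 * 6244869 / (4 * pi * 8.21) = 26027.9
sqrt(26027.9) = 161.332
H = 161.332 - 95.1 = 66.23

66.23 m


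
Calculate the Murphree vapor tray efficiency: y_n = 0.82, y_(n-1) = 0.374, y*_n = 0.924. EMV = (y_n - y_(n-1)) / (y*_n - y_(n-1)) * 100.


Murphree vapor efficiency: EMV = (y_n - y_(n-1)) / (y*_n - y_(n-1)) * 100
EMV = (0.82 - 0.374) / (0.924 - 0.374) * 100 = 0.446 / 0.55 * 100 = 81.09

81.09 %


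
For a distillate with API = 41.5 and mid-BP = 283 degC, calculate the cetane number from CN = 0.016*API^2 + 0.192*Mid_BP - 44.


CN = 0.016 * 41.5^2 + 0.192 * 283 - 44
CN = 27.556 + 54.336 - 44 = 37.892

37.892


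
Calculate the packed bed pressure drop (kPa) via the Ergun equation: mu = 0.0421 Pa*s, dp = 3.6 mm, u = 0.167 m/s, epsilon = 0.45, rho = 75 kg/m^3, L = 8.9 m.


dp = 3.6 mm = 0.0036 m
Viscous term = 150*0.0421*0.167*(1-0.45)^2 / (0.0036^2*0.45^3) = 270130
Inertial term = 1.75*75*0.167^2*(1-0.45) / (0.0036*0.45^3) = 6136.98
dP/L = 270130 + 6136.98 = 276267 Pa/m
dP = 276267 * 8.9 / 1000 = 2459 kPa

2459 kPa


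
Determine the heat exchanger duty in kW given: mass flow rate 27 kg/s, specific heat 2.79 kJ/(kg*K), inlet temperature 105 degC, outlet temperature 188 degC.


Q = m_dot * cp * delta_T
delta_T = 188 - 105 = 83 K
Q = 27 * 2.79 * 83
= 75.33 * 83
= 6252.39 kW

6252.39 kW


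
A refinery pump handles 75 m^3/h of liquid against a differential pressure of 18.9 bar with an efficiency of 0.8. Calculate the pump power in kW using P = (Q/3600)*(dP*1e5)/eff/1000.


Q = 75 / 3600 = 0.0208333 m^3/s
P = 0.0208333 * (18.9 * 1e5) / 0.8 / 1000 = 49.22

49.22 kW


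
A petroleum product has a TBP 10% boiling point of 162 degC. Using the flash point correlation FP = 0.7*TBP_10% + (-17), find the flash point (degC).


FP = 0.7 * 162 + (-17) = 96.4

96.4 degC


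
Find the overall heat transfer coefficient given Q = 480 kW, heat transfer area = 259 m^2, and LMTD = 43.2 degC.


From Q = U*A*LMTD, U = Q / (A * LMTD)
U = 480 / (259 * 43.2) = 480 / 11188.8 = 0.04290

0.04290 kW/(m^2*K)


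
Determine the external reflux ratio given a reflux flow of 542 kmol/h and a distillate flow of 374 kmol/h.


Reflux ratio definition: R = L / D (liquid returned / distillate withdrawn)
L = 542 kmol/h, D = 374 kmol/h
R = 542 / 374 = 1.449

1.449


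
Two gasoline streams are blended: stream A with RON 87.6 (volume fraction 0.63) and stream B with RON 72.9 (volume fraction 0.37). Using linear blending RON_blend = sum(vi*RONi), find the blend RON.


Linear blending: RON_blend = sum(vi * RONi)
Contribution 1: 0.63 * 87.6 = 55.188
Contribution 2: 0.37 * 72.9 = 26.973
RON_blend = 55.188 + 26.973 = 82.161

82.161


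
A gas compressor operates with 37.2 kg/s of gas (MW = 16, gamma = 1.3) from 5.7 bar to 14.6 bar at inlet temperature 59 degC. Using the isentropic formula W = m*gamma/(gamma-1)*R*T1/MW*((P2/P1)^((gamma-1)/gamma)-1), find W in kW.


Isentropic work: W = m*(gamma/(gamma-1))*(R*T1/MW)*((P2/P1)^((gamma-1)/gamma) - 1)
T1 = 59 + 273.15 = 332.15 K
Pressure ratio = 14.6 / 5.7 = 2.5614
Exponent = (1.3 - 1)/1.3 = 0.230769
(P2/P1)^exp - 1 = 2.5614^0.230769 - 1 = 0.242407
W = 37.2 * 1.3 / 0.3 * 8.314 * 332.15 / 16 * 0.242407 = 6744

6744 kW


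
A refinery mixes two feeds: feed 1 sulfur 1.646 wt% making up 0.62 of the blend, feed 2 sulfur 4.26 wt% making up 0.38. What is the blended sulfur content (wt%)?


Linear sulfur blending: S_blend = x1*S1 + x2*S2
Contribution 1: 0.62 * 1.646 = 1.02052 wt%
Contribution 2: 0.38 * 4.26 = 1.6188 wt%
S_blend = 1.02052 + 1.6188 = 2.63932

2.63932 wt%


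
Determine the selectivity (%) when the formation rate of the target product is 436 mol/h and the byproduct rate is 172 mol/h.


Selectivity = desired / (desired + undesired) * 100
Total products = 436 + 172 = 608 mol/h
S = 436 / 608 * 100
= 0.7171 * 100
= 71.71 %

71.71 %


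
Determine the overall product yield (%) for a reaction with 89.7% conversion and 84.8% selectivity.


Overall yield = conversion (%) * selectivity (%) / 100
Conversion = 89.7%, Selectivity = 84.8%
Y = 89.7 * 84.8 / 100
= 76.0656 %

76.0656 %


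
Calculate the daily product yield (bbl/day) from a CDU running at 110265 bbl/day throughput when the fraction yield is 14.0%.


Crude throughput = 110265 bbl/day
Fraction yield = 14.0%
yield = throughput * fraction / 100
yield = 110265 * 14.0 / 100 = 15437.1

15437.1 bbl/day


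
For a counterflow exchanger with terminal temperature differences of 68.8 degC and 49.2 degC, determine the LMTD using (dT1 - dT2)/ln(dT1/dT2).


LMTD = (dT1 - dT2) / ln(dT1/dT2)
= (68.8 - 49.2) / ln(68.8 / 49.2) = 19.6 / 0.33531 = 58.45

58.45 degC


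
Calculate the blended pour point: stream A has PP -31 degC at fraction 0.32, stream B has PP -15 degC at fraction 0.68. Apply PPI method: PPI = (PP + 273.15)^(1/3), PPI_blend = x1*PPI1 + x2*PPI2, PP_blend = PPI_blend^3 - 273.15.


PPI_1 = (-31 + 273.15)^(1/3) = 6.232967
PPI_2 = (-15 + 273.15)^(1/3) = 6.36733
PPI_blend = 0.32 * 6.232967 + 0.68 * 6.36733 = 6.324334
PP_blend = 6.324334^3 - 273.15 = 252.9557 - 273.15 = -20.19

-20.19 degC


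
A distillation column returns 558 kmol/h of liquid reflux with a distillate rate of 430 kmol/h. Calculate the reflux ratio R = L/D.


Reflux ratio definition: R = L / D (liquid returned / distillate withdrawn)
L = 558 kmol/h, D = 430 kmol/h
R = 558 / 430 = 1.298

1.298


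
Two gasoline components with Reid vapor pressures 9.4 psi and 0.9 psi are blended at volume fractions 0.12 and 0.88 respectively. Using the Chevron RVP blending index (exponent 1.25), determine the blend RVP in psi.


Chevron index: RVP_blend = (sum xi*RVPi^1.25)^(1/1.25)
RVP^1.25 terms: 0.12 * 9.4^1.25 + 0.88 * 0.9^1.25 = 2.74652
RVP_blend = 2.74652^(1/1.25) = 2.244

2.244 psi


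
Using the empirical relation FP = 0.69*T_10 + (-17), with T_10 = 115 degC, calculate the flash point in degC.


FP = 0.69 * 115 + (-17) = 62.35

62.35 degC


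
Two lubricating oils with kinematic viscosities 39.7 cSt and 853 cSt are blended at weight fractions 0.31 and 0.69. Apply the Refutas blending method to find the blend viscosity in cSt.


Refutas method: VBN_i = 14.534*ln(ln(visc_i + 0.8)) + 10.975, blended linearly by mass fraction; since VBN is linear in VBI_i = ln(ln(visc_i + 0.8)) and the fractions sum to 1, blend VBI directly: visc = exp(exp(VBI_blend)) - 0.8
VBI_1 = ln(ln(39.7 + 0.8)) = 1.30868
VBI_2 = ln(ln(853 + 0.8)) = 1.9095
VBI_blend = 0.31 * 1.30868 + 0.69 * 1.9095 = 1.72325
visc_blend = exp(exp(1.72325)) - 0.8 = 270.4

270.4 cSt


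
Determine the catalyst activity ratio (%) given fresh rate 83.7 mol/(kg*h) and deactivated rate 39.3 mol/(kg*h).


Activity (%) = (rate_used / rate_fresh) * 100
rate_used = 39.3, rate_fresh = 83.7
= (39.3 / 83.7) * 100
= 0.4695 * 100 = 46.95

46.95 %


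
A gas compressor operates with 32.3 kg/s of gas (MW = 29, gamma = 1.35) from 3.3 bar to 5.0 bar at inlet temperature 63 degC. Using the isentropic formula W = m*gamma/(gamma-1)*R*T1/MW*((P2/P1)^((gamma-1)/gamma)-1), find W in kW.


Isentropic work: W = m*(gamma/(gamma-1))*(R*T1/MW)*((P2/P1)^((gamma-1)/gamma) - 1)
T1 = 63 + 273.15 = 336.15 K
Pressure ratio = 5.0 / 3.3 = 1.51515
Exponent = (1.35 - 1)/1.35 = 0.259259
(P2/P1)^exp - 1 = 1.51515^0.259259 - 1 = 0.113742
W = 32.3 * 1.35 / 0.35 * 8.314 * 336.15 / 29 * 0.113742 = 1366

1366 kW


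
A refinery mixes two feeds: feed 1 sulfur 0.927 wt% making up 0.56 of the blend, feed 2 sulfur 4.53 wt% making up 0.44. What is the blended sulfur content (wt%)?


Linear sulfur blending: S_blend = x1*S1 + x2*S2
Contribution 1: 0.56 * 0.927 = 0.51912 wt%
Contribution 2: 0.44 * 4.53 = 1.9932 wt%
S_blend = 0.51912 + 1.9932 = 2.51232

2.51232 wt%


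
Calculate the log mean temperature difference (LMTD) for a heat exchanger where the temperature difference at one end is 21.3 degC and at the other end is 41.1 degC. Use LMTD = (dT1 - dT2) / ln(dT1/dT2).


LMTD = (dT1 - dT2) / ln(dT1/dT2)
= (21.3 - 41.1) / ln(21.3 / 41.1) = -19.8 / -0.657301 = 30.12

30.12 degC


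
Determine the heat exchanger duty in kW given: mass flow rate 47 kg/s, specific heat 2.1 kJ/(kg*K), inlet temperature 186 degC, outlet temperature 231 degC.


Q = m_dot * cp * delta_T
delta_T = 231 - 186 = 45 K
Q = 47 * 2.1 * 45
= 98.7 * 45
= 4441.5 kW

4441.5 kW


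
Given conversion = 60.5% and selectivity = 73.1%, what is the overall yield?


Overall yield = conversion (%) * selectivity (%) / 100
Conversion = 60.5%, Selectivity = 73.1%
Y = 60.5 * 73.1 / 100
= 44.2255 %

44.2255 %


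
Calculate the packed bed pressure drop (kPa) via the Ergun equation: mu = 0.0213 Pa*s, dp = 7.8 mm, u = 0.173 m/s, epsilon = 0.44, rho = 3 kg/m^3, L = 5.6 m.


dp = 7.8 mm = 0.0078 m
Viscous term = 150*0.0213*0.173*(1-0.44)^2 / (0.0078^2*0.44^3) = 33446.1
Inertial term = 1.75*3*0.173^2*(1-0.44) / (0.0078*0.44^3) = 132.43
dP/L = 33446.1 + 132.43 = 33578.5 Pa/m
dP = 33578.5 * 5.6 / 1000 = 188.0 kPa

188.0 kPa


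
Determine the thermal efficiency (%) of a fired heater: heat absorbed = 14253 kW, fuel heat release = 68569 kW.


Furnace efficiency = Q_absorbed / Q_fuel * 100
= 14253 / 68569 * 100 = 20.79

20.79 %


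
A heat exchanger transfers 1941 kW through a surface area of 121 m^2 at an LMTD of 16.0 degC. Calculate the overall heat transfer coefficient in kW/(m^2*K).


From Q = U*A*LMTD, U = Q / (A * LMTD)
U = 1941 / (121 * 16.0) = 1941 / 1936 = 1.003

1.003 kW/(m^2*K)


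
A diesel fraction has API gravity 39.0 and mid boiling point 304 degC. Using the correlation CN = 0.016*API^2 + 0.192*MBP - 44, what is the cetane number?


CN = 0.016 * 39.0^2 + 0.192 * 304 - 44
CN = 24.336 + 58.368 - 44 = 38.704

38.704


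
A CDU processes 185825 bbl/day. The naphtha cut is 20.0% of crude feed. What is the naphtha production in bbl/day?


Crude throughput = 185825 bbl/day
Fraction yield = 20.0%
yield = throughput * fraction / 100
yield = 185825 * 20.0 / 100 = 37165

37165 bbl/day


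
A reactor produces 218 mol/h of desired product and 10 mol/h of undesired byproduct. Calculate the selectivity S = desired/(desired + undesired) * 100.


Selectivity = desired / (desired + undesired) * 100
Total products = 218 + 10 = 228 mol/h
S = 218 / 228 * 100
= 0.9561 * 100
= 95.61 %

95.61 %


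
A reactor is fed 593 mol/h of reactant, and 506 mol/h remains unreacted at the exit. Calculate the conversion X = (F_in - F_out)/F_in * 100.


X = (F_in - F_out) / F_in * 100
Moles reacted = 593 - 506 = 87
X = 87 / 593 * 100
= 0.1467 * 100
= 14.67 %

14.67 %


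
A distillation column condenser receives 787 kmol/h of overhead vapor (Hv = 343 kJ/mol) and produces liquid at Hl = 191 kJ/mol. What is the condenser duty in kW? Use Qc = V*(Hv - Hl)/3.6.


Qc = 787 * (343 - 191) / 3.6 = 787 * 152 / 3.6 = 33230

33230 kW


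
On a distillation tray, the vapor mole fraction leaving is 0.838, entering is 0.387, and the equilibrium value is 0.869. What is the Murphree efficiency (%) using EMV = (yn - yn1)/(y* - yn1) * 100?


Murphree vapor efficiency: EMV = (y_n - y_(n-1)) / (y*_n - y_(n-1)) * 100
EMV = (0.838 - 0.387) / (0.869 - 0.387) * 100 = 0.451 / 0.482 * 100 = 93.57

93.57 %


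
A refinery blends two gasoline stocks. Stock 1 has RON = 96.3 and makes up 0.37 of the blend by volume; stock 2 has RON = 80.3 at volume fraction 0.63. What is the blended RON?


Linear blending: RON_blend = sum(vi * RONi)
Contribution 1: 0.37 * 96.3 = 35.631
Contribution 2: 0.63 * 80.3 = 50.589
RON_blend = 35.631 + 50.589 = 86.22

86.22


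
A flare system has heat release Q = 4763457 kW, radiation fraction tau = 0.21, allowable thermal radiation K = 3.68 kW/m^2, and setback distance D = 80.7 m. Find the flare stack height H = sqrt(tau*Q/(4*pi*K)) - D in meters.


tau*Q/(4*pi*K) = 0.21 * 4763457 / (4 * pi * 3.68) = 21631.4
sqrt(21631.4) = 147.076
H = 147.076 - 80.7 = 66.38

66.38 m


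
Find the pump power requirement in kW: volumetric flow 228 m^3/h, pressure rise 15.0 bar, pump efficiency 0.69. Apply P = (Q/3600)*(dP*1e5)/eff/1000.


Q = 228 / 3600 = 0.0633333 m^3/s
P = 0.0633333 * (15.0 * 1e5) / 0.69 / 1000 = 137.7

137.7 kW


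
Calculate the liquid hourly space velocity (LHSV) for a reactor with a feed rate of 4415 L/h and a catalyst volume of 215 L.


LHSV = volumetric feed rate / catalyst volume
= 4415 L/h / 215 L
= 20.53 h^-1

20.53 h^-1


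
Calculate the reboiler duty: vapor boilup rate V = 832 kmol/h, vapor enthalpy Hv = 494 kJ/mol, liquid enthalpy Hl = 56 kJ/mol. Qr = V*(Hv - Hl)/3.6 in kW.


Qr = 832 * (494 - 56) / 3.6 = 832 * 438 / 3.6 = 101200

101200 kW


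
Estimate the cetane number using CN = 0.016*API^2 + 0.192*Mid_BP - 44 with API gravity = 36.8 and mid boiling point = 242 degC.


CN = 0.016 * 36.8^2 + 0.192 * 242 - 44
CN = 21.66784 + 46.464 - 44 = 24.13184

24.13184


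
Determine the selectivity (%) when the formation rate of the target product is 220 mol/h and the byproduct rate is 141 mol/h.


Selectivity = desired / (desired + undesired) * 100
Total products = 220 + 141 = 361 mol/h
S = 220 / 361 * 100
= 0.6094 * 100
= 60.94 %

60.94 %


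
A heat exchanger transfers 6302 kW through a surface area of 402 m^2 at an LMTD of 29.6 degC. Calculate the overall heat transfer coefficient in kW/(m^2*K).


From Q = U*A*LMTD, U = Q / (A * LMTD)
U = 6302 / (402 * 29.6) = 6302 / 11899.2 = 0.5296

0.5296 kW/(m^2*K)


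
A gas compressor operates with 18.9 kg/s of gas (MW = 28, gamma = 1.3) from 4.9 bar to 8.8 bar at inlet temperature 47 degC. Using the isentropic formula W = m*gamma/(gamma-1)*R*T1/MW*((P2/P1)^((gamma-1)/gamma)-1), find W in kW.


Isentropic work: W = m*(gamma/(gamma-1))*(R*T1/MW)*((P2/P1)^((gamma-1)/gamma) - 1)
T1 = 47 + 273.15 = 320.15 K
Pressure ratio = 8.8 / 4.9 = 1.79592
Exponent = (1.3 - 1)/1.3 = 0.230769
(P2/P1)^exp - 1 = 1.79592^0.230769 - 1 = 0.144673
W = 18.9 * 1.3 / 0.3 * 8.314 * 320.15 / 28 * 0.144673 = 1126

1126 kW


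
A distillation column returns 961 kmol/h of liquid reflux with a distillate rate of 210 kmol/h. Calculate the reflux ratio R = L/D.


Reflux ratio definition: R = L / D (liquid returned / distillate withdrawn)
L = 961 kmol/h, D = 210 kmol/h
R = 961 / 210 = 4.576

4.576


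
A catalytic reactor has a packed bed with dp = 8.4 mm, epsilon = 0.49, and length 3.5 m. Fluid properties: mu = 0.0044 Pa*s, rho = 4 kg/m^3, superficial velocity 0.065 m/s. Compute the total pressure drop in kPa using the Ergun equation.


dp = 8.4 mm = 0.0084 m
Viscous term = 150*0.0044*0.065*(1-0.49)^2 / (0.0084^2*0.49^3) = 1344.16
Inertial term = 1.75*4*0.065^2*(1-0.49) / (0.0084*0.49^3) = 15.2626
dP/L = 1344.16 + 15.2626 = 1359.42 Pa/m
dP = 1359.42 * 3.5 / 1000 = 4.758 kPa

4.758 kPa


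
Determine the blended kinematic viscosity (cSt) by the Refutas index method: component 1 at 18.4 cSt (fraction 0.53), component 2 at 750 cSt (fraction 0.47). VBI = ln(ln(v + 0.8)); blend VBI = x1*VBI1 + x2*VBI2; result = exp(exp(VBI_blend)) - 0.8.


Refutas method: VBN_i = 14.534*ln(ln(visc_i + 0.8)) + 10.975, blended linearly by mass fraction; since VBN is linear in VBI_i = ln(ln(visc_i + 0.8)) and the fractions sum to 1, blend VBI directly: visc = exp(exp(VBI_blend)) - 0.8
VBI_1 = ln(ln(18.4 + 0.8)) = 1.08347
VBI_2 = ln(ln(750 + 0.8)) = 1.89027
VBI_blend = 0.53 * 1.08347 + 0.47 * 1.89027 = 1.46267
visc_blend = exp(exp(1.46267)) - 0.8 = 74.20

74.20 cSt


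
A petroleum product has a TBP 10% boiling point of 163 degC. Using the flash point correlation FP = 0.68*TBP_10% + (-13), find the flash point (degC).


FP = 0.68 * 163 + (-13) = 97.84

97.84 degC


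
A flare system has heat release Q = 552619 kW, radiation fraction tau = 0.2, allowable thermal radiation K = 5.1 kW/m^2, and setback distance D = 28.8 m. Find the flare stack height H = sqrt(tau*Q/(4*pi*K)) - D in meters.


tau*Q/(4*pi*K) = 0.2 * 552619 / (4 * pi * 5.1) = 1724.55
sqrt(1724.55) = 41.5277
H = 41.5277 - 28.8 = 12.73

12.73 m


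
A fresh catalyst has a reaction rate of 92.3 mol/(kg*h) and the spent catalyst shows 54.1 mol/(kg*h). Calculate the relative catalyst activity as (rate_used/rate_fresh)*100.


Activity (%) = (rate_used / rate_fresh) * 100
rate_used = 54.1, rate_fresh = 92.3
= (54.1 / 92.3) * 100
= 0.5861 * 100 = 58.61

58.61 %


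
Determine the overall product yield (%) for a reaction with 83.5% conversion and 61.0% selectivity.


Overall yield = conversion (%) * selectivity (%) / 100
Conversion = 83.5%, Selectivity = 61.0%
Y = 83.5 * 61.0 / 100
= 50.935 %

50.935 %


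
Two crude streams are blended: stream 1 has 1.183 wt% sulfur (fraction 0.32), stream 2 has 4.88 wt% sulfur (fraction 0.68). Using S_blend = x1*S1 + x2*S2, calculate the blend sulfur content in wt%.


Linear sulfur blending: S_blend = x1*S1 + x2*S2
Contribution 1: 0.32 * 1.183 = 0.37856 wt%
Contribution 2: 0.68 * 4.88 = 3.3184 wt%
S_blend = 0.37856 + 3.3184 = 3.69696

3.69696 wt%


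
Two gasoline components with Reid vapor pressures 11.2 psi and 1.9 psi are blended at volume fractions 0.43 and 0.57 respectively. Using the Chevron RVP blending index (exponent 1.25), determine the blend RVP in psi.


Chevron index: RVP_blend = (sum xi*RVPi^1.25)^(1/1.25)
RVP^1.25 terms: 0.43 * 11.2^1.25 + 0.57 * 1.9^1.25 = 10.0818
RVP_blend = 10.0818^(1/1.25) = 6.351

6.351 psi


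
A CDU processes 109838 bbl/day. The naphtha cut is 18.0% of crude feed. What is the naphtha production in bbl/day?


Crude throughput = 109838 bbl/day
Fraction yield = 18.0%
yield = throughput * fraction / 100
yield = 109838 * 18.0 / 100 = 19770.84

19770.84 bbl/day


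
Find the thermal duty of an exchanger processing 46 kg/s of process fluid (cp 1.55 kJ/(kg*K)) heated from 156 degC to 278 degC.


Q = m_dot * cp * delta_T
delta_T = 278 - 156 = 122 K
Q = 46 * 1.55 * 122
= 71.3 * 122
= 8698.6 kW

8698.6 kW


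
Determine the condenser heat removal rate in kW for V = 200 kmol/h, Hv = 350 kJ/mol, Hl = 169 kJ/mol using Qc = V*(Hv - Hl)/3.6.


Qc = 200 * (350 - 169) / 3.6 = 200 * 181 / 3.6 = 10060

10060 kW


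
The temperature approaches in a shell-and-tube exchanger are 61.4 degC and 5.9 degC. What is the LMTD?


LMTD = (dT1 - dT2) / ln(dT1/dT2)
= (61.4 - 5.9) / ln(61.4 / 5.9) = 55.5 / 2.34246 = 23.69

23.69 degC


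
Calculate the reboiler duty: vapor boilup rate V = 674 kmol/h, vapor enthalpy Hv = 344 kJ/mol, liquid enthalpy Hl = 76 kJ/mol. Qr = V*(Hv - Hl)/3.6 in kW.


Qr = 674 * (344 - 76) / 3.6 = 674 * 268 / 3.6 = 50180

50180 kW


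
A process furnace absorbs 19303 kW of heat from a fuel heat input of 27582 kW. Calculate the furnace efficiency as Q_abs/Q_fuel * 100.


Furnace efficiency = Q_absorbed / Q_fuel * 100
= 19303 / 27582 * 100 = 69.98

69.98 %


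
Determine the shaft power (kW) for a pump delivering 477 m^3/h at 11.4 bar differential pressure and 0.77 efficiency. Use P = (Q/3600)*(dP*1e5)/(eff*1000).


Q = 477 / 3600 = 0.1325 m^3/s
P = 0.1325 * (11.4 * 1e5) / 0.77 / 1000 = 196.2

196.2 kW


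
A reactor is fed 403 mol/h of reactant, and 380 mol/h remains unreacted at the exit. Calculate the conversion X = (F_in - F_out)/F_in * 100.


X = (F_in - F_out) / F_in * 100
Moles reacted = 403 - 380 = 23
X = 23 / 403 * 100
= 0.05707 * 100
= 5.707 %

5.707 %


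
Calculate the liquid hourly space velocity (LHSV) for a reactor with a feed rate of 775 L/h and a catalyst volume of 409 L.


LHSV = volumetric feed rate / catalyst volume
= 775 L/h / 409 L
= 1.895 h^-1

1.895 h^-1


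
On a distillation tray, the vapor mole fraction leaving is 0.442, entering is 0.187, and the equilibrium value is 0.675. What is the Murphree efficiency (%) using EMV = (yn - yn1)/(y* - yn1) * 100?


Murphree vapor efficiency: EMV = (y_n - y_(n-1)) / (y*_n - y_(n-1)) * 100
EMV = (0.442 - 0.187) / (0.675 - 0.187) * 100 = 0.255 / 0.488 * 100 = 52.25

52.25 %


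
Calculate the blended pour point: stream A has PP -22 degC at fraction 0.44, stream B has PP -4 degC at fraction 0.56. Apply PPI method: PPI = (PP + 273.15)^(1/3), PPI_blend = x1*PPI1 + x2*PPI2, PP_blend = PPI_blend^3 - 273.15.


PPI_1 = (-22 + 273.15)^(1/3) = 6.30925
PPI_2 = (-4 + 273.15)^(1/3) = 6.456514
PPI_blend = 0.44 * 6.30925 + 0.56 * 6.456514 = 6.391718
PP_blend = 6.391718^3 - 273.15 = 261.1276 - 273.15 = -12.02

-12.02 degC


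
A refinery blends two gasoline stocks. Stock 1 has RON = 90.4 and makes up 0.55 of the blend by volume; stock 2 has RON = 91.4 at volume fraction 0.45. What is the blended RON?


Linear blending: RON_blend = sum(vi * RONi)
Contribution 1: 0.55 * 90.4 = 49.72
Contribution 2: 0.45 * 91.4 = 41.13
RON_blend = 49.72 + 41.13 = 90.85

90.85


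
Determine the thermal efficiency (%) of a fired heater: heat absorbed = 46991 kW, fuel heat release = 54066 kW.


Furnace efficiency = Q_absorbed / Q_fuel * 100
= 46991 / 54066 * 100 = 86.91

86.91 %


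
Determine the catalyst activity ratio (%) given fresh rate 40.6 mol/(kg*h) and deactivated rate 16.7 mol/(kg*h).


Activity (%) = (rate_used / rate_fresh) * 100
rate_used = 16.7, rate_fresh = 40.6
= (16.7 / 40.6) * 100
= 0.4113 * 100 = 41.13

41.13 %


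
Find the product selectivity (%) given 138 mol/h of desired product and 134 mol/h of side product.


Selectivity = desired / (desired + undesired) * 100
Total products = 138 + 134 = 272 mol/h
S = 138 / 272 * 100
= 0.5074 * 100
= 50.74 %

50.74 %


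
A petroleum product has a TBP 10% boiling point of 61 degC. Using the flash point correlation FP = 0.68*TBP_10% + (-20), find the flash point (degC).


FP = 0.68 * 61 + (-20) = 21.48

21.48 degC


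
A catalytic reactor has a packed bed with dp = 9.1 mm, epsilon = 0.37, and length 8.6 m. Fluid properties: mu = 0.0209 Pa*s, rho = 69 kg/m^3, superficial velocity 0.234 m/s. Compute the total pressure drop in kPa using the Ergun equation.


dp = 9.1 mm = 0.0091 m
Viscous term = 150*0.0209*0.234*(1-0.37)^2 / (0.0091^2*0.37^3) = 69413.9
Inertial term = 1.75*69*0.234^2*(1-0.37) / (0.0091*0.37^3) = 9036.76
dP/L = 69413.9 + 9036.76 = 78450.7 Pa/m
dP = 78450.7 * 8.6 / 1000 = 674.7 kPa

674.7 kPa


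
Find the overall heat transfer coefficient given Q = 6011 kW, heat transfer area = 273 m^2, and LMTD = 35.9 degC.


From Q = U*A*LMTD, U = Q / (A * LMTD)
U = 6011 / (273 * 35.9) = 6011 / 9800.7 = 0.6133

0.6133 kW/(m^2*K)


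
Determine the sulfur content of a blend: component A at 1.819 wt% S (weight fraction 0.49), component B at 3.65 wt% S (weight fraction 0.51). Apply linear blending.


Linear sulfur blending: S_blend = x1*S1 + x2*S2
Contribution 1: 0.49 * 1.819 = 0.89131 wt%
Contribution 2: 0.51 * 3.65 = 1.8615 wt%
S_blend = 0.89131 + 1.8615 = 2.75281

2.75281 wt%


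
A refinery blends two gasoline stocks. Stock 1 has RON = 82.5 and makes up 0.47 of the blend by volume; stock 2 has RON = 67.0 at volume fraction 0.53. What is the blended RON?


Linear blending: RON_blend = sum(vi * RONi)
Contribution 1: 0.47 * 82.5 = 38.775
Contribution 2: 0.53 * 67.0 = 35.51
RON_blend = 38.775 + 35.51 = 74.285

74.285


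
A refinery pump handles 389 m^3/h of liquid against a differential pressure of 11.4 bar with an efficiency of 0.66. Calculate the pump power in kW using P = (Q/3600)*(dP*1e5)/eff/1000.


Q = 389 / 3600 = 0.108056 m^3/s
P = 0.108056 * (11.4 * 1e5) / 0.66 / 1000 = 186.6

186.6 kW


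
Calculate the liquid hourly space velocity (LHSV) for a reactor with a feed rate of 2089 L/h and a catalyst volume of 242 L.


LHSV = volumetric feed rate / catalyst volume
= 2089 L/h / 242 L
= 8.632 h^-1

8.632 h^-1


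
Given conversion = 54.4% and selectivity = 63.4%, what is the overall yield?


Overall yield = conversion (%) * selectivity (%) / 100
Conversion = 54.4%, Selectivity = 63.4%
Y = 54.4 * 63.4 / 100
= 34.4896 %

34.4896 %


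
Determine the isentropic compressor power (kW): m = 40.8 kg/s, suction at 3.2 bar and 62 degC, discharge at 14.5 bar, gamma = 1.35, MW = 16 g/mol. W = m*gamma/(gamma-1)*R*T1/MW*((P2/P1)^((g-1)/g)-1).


Isentropic work: W = m*(gamma/(gamma-1))*(R*T1/MW)*((P2/P1)^((gamma-1)/gamma) - 1)
T1 = 62 + 273.15 = 335.15 K
Pressure ratio = 14.5 / 3.2 = 4.53125
Exponent = (1.35 - 1)/1.35 = 0.259259
(P2/P1)^exp - 1 = 4.53125^0.259259 - 1 = 0.479553
W = 40.8 * 1.35 / 0.35 * 8.314 * 335.15 / 16 * 0.479553 = 13140

13140 kW


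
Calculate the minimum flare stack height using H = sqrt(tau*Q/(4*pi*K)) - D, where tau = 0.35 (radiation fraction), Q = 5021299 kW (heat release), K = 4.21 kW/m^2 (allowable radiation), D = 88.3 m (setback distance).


tau*Q/(4*pi*K) = 0.35 * 5021299 / (4 * pi * 4.21) = 33219.4
sqrt(33219.4) = 182.262
H = 182.262 - 88.3 = 93.96

93.96 m


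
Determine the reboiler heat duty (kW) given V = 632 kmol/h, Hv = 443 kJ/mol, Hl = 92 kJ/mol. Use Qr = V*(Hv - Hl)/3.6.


Qr = 632 * (443 - 92) / 3.6 = 632 * 351 / 3.6 = 61620

61620 kW


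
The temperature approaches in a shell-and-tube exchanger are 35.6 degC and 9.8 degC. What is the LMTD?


LMTD = (dT1 - dT2) / ln(dT1/dT2)
= (35.6 - 9.8) / ln(35.6 / 9.8) = 25.8 / 1.28996 = 20.00

20.00 degC


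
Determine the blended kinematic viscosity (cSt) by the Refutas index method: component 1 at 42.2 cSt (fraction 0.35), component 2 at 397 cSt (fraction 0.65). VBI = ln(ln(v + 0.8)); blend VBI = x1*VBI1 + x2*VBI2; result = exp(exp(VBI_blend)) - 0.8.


Refutas method: VBN_i = 14.534*ln(ln(visc_i + 0.8)) + 10.975, blended linearly by mass fraction; since VBN is linear in VBI_i = ln(ln(visc_i + 0.8)) and the fractions sum to 1, blend VBI directly: visc = exp(exp(VBI_blend)) - 0.8
VBI_1 = ln(ln(42.2 + 0.8)) = 1.32474
VBI_2 = ln(ln(397 + 0.8)) = 1.78941
VBI_blend = 0.35 * 1.32474 + 0.65 * 1.78941 = 1.62678
visc_blend = exp(exp(1.62678)) - 0.8 = 161.2

161.2 cSt


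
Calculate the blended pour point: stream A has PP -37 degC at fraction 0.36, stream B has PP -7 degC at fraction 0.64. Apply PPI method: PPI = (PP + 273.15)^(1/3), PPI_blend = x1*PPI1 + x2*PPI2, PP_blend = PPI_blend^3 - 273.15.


PPI_1 = (-37 + 273.15)^(1/3) = 6.181056
PPI_2 = (-7 + 273.15)^(1/3) = 6.432436
PPI_blend = 0.36 * 6.181056 + 0.64 * 6.432436 = 6.341939
PP_blend = 6.341939^3 - 273.15 = 255.074 - 273.15 = -18.08

-18.08 degC


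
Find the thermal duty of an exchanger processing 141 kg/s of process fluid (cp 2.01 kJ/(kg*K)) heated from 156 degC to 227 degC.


Q = m_dot * cp * delta_T
delta_T = 227 - 156 = 71 K
Q = 141 * 2.01 * 71
= 283.41 * 71
= 20122.11 kW

20122.11 kW


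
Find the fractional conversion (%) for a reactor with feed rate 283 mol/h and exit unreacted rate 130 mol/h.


X = (F_in - F_out) / F_in * 100
Moles reacted = 283 - 130 = 153
X = 153 / 283 * 100
= 0.5406 * 100
= 54.06 %

54.06 %


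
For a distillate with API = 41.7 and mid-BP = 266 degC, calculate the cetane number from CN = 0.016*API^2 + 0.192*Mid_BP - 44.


CN = 0.016 * 41.7^2 + 0.192 * 266 - 44
CN = 27.82224 + 51.072 - 44 = 34.89424

34.89424


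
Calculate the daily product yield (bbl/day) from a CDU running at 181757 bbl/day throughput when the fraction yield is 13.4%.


Crude throughput = 181757 bbl/day
Fraction yield = 13.4%
yield = throughput * fraction / 100
yield = 181757 * 13.4 / 100 = 24355.438

24355.438 bbl/day


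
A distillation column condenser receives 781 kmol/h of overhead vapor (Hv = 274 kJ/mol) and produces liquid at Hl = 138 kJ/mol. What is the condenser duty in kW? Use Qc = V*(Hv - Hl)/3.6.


Qc = 781 * (274 - 138) / 3.6 = 781 * 136 / 3.6 = 29500

29500 kW


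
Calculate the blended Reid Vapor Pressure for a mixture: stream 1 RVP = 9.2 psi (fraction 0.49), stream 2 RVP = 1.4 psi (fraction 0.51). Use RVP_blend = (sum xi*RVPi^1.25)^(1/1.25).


Chevron index: RVP_blend = (sum xi*RVPi^1.25)^(1/1.25)
RVP^1.25 terms: 0.49 * 9.2^1.25 + 0.51 * 1.4^1.25 = 8.62777
RVP_blend = 8.62777^(1/1.25) = 5.607

5.607 psi


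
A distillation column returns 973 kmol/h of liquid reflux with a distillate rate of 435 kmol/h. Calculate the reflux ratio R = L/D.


Reflux ratio definition: R = L / D (liquid returned / distillate withdrawn)
L = 973 kmol/h, D = 435 kmol/h
R = 973 / 435 = 2.237

2.237


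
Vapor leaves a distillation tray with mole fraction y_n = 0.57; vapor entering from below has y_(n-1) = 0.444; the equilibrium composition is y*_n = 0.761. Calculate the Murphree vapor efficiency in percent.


Murphree vapor efficiency: EMV = (y_n - y_(n-1)) / (y*_n - y_(n-1)) * 100
EMV = (0.57 - 0.444) / (0.761 - 0.444) * 100 = 0.126 / 0.317 * 100 = 39.75

39.75 %


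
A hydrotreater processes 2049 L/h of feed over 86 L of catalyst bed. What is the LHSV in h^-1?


LHSV = volumetric feed rate / catalyst volume
= 2049 L/h / 86 L
= 23.83 h^-1

23.83 h^-1


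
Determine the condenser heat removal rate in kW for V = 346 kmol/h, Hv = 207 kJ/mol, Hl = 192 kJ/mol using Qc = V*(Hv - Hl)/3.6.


Qc = 346 * (207 - 192) / 3.6 = 346 * 15 / 3.6 = 1442

1442 kW


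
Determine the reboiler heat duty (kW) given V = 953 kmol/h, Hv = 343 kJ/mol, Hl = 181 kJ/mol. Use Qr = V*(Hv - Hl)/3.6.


Qr = 953 * (343 - 181) / 3.6 = 953 * 162 / 3.6 = 42880

42880 kW


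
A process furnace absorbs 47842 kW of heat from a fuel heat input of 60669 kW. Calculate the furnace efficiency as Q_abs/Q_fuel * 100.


Furnace efficiency = Q_absorbed / Q_fuel * 100
= 47842 / 60669 * 100 = 78.86

78.86 %


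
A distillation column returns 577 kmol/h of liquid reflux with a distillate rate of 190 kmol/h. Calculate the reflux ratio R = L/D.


Reflux ratio definition: R = L / D (liquid returned / distillate withdrawn)
L = 577 kmol/h, D = 190 kmol/h
R = 577 / 190 = 3.037

3.037


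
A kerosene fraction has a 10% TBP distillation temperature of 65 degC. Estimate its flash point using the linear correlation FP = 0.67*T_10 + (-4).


FP = 0.67 * 65 + (-4) = 39.55

39.55 degC


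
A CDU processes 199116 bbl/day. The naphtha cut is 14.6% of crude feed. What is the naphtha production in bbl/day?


Crude throughput = 199116 bbl/day
Fraction yield = 14.6%
yield = throughput * fraction / 100
yield = 199116 * 14.6 / 100 = 29070.936

29070.936 bbl/day


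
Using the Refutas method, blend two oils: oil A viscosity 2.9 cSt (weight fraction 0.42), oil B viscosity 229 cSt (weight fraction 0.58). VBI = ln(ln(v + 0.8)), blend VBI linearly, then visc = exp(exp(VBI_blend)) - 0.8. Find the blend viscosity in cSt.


Refutas method: VBN_i = 14.534*ln(ln(visc_i + 0.8)) + 10.975, blended linearly by mass fraction; since VBN is linear in VBI_i = ln(ln(visc_i + 0.8)) and the fractions sum to 1, blend VBI directly: visc = exp(exp(VBI_blend)) - 0.8
VBI_1 = ln(ln(2.9 + 0.8)) = 0.268754
VBI_2 = ln(ln(229 + 0.8)) = 1.69327
VBI_blend = 0.42 * 0.268754 + 0.58 * 1.69327 = 1.09497
visc_blend = exp(exp(1.09497)) - 0.8 = 19.07

19.07 cSt
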